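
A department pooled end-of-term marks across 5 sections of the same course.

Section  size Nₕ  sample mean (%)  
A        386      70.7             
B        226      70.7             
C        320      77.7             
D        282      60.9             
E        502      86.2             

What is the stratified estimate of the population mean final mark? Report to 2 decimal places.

74.93

N = 386 + 226 + 320 + 282 + 502 = 1716.
The stratified mean weights each stratum mean by its population share Nₕ/N.
Σ Nₕx̄ₕ = 386·70.7 + 226·70.7 + 320·77.7 + 282·60.9 + 502·86.2 = 27290.2 + 15978.2 + 24864 + 17173.8 + 43272.4 = 128578.6.
Divide by N: 128578.6 / 1716 = 74.9293... → 74.93.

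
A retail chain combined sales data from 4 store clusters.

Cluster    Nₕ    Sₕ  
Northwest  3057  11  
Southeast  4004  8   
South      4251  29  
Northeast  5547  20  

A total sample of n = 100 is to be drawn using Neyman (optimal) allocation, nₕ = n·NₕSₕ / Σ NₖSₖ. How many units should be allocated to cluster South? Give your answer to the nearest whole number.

Northwest: NₕSₕ = 3057·11 = 33627
Southeast: NₕSₕ = 4004·8 = 32032
South: NₕSₕ = 4251·29 = 123279
Northeast: NₕSₕ = 5547·20 = 110940
Σ NₕSₕ = 299878.
n_South = 100·123279/299878 = 41.110... → 41.

41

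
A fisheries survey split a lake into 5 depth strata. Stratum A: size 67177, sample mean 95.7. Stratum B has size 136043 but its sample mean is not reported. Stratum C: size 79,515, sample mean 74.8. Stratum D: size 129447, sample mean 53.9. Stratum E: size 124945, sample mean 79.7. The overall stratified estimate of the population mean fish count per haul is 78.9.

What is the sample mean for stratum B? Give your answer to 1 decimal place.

Σ Nₕx̄ₕ = N·μ, so 136043·x̄_B = 537127·78.9 − (67177·95.7 + 79515·74.8 + 129447·53.9 + 124945·79.7).
= 42379320.3 − 29311870.7 = 13067449.6.
x̄_B = 13067449.6 / 136043 = 96.054... → 96.1.

96.1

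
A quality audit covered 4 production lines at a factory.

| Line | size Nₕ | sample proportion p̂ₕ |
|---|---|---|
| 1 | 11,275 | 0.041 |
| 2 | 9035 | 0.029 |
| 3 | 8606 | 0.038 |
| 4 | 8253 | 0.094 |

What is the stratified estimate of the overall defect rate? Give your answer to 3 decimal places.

N = 11275 + 9035 + 8606 + 8253 = 37169.
Overall proportion = Σ (Nₕ/N)·p̂ₕ.
Σ Nₕp̂ₕ = 462.275 + 262.015 + 327.028 + 775.782 = 1827.1.
1827.1 / 37169 = 0.04916... → 0.049.

0.049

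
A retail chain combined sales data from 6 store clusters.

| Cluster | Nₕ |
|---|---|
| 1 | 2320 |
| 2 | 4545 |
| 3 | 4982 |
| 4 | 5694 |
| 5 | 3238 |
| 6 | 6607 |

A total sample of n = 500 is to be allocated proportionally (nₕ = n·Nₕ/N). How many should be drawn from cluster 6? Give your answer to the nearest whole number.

Share of cluster 6 = 6607/27386 = 0.24125.
Allocate 500 × 0.24125 = 120.627... → 121.

121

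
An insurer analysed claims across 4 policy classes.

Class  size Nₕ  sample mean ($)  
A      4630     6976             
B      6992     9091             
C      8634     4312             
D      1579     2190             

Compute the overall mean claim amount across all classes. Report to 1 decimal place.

6253.8

x̄_st = (Σ Nₕx̄ₕ) / (Σ Nₕ) = (4630·6976 + 6992·9091 + 8634·4312 + 1579·2190) / 21835
= 136550970 / 21835 = 6253.766... → 6253.8.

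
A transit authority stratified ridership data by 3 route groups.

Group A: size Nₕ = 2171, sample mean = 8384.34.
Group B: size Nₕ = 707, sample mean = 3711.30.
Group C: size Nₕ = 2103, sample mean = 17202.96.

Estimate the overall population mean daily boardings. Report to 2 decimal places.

11444.31

x̄_st = (Σ Nₕx̄ₕ) / (Σ Nₕ) = (2171·8384.34 + 707·3711.30 + 2103·17202.96) / 4981
= 57004116.12 / 4981 = 11444.3116... → 11444.31.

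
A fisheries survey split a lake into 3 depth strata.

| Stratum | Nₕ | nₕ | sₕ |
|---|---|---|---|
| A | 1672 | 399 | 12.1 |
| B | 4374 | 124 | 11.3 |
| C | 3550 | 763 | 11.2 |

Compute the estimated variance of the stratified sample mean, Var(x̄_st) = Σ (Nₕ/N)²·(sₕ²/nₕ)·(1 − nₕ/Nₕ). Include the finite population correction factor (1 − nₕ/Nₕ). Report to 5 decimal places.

N = 9596. Term for each stratum: Wₕ²sₕ²/nₕ·(1−nₕ/Nₕ).
Var(x̄_st) = 0.00848168 + 0.20788465 + 0.01766430 = 0.23403063 → 0.23403.

0.23403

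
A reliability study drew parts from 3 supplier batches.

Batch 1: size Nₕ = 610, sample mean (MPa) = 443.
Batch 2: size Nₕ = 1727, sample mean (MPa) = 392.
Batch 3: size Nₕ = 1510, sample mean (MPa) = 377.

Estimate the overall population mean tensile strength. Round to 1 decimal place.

394.2

N = 610 + 1727 + 1510 = 3847.
The stratified mean weights each stratum mean by its population share Nₕ/N.
Σ Nₕx̄ₕ = 610·443 + 1727·392 + 1510·377 = 270230 + 676984 + 569270 = 1516484.
Divide by N: 1516484 / 3847 = 394.199... → 394.2.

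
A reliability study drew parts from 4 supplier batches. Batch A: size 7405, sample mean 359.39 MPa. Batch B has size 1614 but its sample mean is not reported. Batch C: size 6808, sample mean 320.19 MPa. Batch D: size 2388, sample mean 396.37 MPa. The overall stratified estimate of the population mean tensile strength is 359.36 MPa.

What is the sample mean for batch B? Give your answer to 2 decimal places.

Σ Nₕx̄ₕ = N·μ, so 1614·x̄_B = 18215·359.36 − (7405·359.39 + 6808·320.19 + 2388·396.37).
= 6545742.4 − 5787668.03 = 758074.37.
x̄_B = 758074.37 / 1614 = 469.6867... → 469.69.

469.69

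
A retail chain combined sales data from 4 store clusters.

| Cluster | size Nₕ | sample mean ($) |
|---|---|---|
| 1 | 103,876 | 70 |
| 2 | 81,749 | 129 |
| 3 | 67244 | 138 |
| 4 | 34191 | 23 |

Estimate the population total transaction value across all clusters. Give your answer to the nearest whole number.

27883006

1: 103876·70 = 7271320
2: 81749·129 = 10545621
3: 67244·138 = 9279672
4: 34191·23 = 786393
τ̂ = Σ Nₕx̄ₕ = 27883006.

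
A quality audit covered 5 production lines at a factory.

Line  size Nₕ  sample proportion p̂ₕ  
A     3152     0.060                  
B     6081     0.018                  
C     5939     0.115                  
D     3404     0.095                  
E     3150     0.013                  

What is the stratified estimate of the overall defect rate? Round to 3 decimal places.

N = 3152 + 6081 + 5939 + 3404 + 3150 = 21726.
Overall proportion = Σ (Nₕ/N)·p̂ₕ.
Σ Nₕp̂ₕ = 189.12 + 109.458 + 682.985 + 323.38 + 40.95 = 1345.893.
1345.893 / 21726 = 0.06195... → 0.062.

0.062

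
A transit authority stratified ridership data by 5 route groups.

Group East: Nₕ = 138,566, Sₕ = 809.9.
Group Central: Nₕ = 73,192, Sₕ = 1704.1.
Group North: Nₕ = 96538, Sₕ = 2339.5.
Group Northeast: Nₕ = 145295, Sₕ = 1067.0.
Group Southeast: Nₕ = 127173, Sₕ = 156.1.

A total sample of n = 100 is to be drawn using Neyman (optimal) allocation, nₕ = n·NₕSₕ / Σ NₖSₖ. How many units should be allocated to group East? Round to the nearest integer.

East: NₕSₕ = 138566·809.9 = 112224603.4
Central: NₕSₕ = 73192·1704.1 = 124726487.2
North: NₕSₕ = 96538·2339.5 = 225850651
Northeast: NₕSₕ = 145295·1067.0 = 155029765
Southeast: NₕSₕ = 127173·156.1 = 19851705.3
Σ NₕSₕ = 637683211.9.
n_East = 100·112224603.4/637683211.9 = 17.599... → 18.

18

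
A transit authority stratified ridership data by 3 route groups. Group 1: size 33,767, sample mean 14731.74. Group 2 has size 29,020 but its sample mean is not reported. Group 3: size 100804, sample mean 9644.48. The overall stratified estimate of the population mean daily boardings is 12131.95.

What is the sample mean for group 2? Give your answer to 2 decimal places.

N = 33767 + 29020 + 100804 = 163591.
Overall total = μ·N = 12131.95·163591 = 1984677832.45.
Subtract the known strata: 33767·14731.74 + 100804·9644.48 = 1469648826.5.
Remaining total for group 2: 1984677832.45 − 1469648826.5 = 515029005.95.
Divide by its size: 515029005.95 / 29020 = 17747.3813... → 17747.38.

17747.38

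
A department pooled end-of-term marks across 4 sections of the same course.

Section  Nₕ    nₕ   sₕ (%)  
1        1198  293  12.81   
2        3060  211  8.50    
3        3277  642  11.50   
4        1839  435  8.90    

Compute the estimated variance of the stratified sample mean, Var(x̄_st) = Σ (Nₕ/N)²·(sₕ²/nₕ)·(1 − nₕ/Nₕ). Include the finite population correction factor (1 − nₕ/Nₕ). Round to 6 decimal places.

0.066475

N = 9374. Term for each stratum: Wₕ²sₕ²/nₕ·(1−nₕ/Nₕ).
Var(x̄_st) = 0.006910129 + 0.033971864 + 0.020242671 + 0.005350442 = 0.066475106 → 0.066475.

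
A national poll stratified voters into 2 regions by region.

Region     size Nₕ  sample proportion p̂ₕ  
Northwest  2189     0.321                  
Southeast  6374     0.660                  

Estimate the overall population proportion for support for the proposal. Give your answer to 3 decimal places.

Wₕ = Nₕ/N with N = 8563: 0.2556, 0.7444.
p̂_st = 0.2556·0.321 + 0.7444·0.660 ≈ 0.57334... → 0.573.

0.573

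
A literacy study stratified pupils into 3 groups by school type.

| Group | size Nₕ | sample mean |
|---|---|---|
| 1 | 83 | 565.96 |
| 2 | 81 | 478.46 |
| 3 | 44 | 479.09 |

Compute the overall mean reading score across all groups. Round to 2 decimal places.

N = 208; weights Wₕ = Nₕ/N = (0.3990, 0.3894, 0.2115).
x̄_st = Σ Wₕ·x̄ₕ = 0.3990·565.96 + 0.3894·478.46 + 0.2115·479.09 ≈ 513.5091...
→ 513.51.

513.51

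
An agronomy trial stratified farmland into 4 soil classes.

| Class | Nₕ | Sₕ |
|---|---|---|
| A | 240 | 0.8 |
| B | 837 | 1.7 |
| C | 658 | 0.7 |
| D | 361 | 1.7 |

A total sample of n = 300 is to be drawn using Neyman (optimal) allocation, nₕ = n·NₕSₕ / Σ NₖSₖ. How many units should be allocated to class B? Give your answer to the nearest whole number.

Σ NₕSₕ = 240·0.8 + 837·1.7 + 658·0.7 + 361·1.7 = 2689.2.
Share for B: 1422.9/2689.2 = 0.52912.
n_B = 300 × 0.52912 = 158.735... → 159.

159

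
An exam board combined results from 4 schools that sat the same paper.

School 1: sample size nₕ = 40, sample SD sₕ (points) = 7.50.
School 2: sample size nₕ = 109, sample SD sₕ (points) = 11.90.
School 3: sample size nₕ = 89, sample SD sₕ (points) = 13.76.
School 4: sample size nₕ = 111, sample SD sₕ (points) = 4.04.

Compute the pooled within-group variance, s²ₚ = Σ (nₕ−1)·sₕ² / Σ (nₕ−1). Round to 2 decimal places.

Degrees of freedom: 39 + 108 + 88 + 110 = 345.
Σ(nₕ−1)sₕ² = 39·56.25 + 108·141.61 + 88·189.3376 + 110·16.3216 = 35944.7148.
s²ₚ = 35944.7148 / 345 = 104.1876... → 104.19.

104.19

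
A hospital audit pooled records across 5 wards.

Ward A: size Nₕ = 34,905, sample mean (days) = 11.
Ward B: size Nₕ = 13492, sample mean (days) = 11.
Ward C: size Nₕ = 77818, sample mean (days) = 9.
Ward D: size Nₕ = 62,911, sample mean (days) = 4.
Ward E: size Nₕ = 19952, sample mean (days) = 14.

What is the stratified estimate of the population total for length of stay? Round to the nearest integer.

1763701

Estimate total by summing Nₕ·x̄ₕ over strata.
34905·11 + 13492·11 + 77818·9 + 62911·4 + 19952·14 = 383955 + 148412 + 700362 + 251644 + 279328 = 1763701.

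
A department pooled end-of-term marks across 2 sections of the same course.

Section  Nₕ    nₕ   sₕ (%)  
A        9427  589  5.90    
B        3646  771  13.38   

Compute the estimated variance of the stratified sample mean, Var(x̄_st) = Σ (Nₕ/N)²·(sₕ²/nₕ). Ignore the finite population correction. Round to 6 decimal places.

0.048793

N = 13073; Wₕ = Nₕ/N.
section A: (9427/13073)²·5.90²/589 = 0.030731603
section B: (3646/13073)²·13.38²/771 = 0.018060953
Sum = 0.048792556 → 0.048793.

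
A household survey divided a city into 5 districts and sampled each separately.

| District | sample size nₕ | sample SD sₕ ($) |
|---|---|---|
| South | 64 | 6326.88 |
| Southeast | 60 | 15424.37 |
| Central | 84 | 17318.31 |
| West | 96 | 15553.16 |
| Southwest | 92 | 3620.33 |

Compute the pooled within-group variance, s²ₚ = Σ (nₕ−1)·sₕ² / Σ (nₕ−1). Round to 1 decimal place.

167840373.5

South: (64−1)·6326.88² = 63·40029410.5344 = 2521852863.6672
Southeast: (60−1)·15424.37² = 59·237911189.8969 = 14036760203.9171
Central: (84−1)·17318.31² = 83·299923861.2561 = 24893680484.2563
West: (96−1)·15553.16² = 95·241900785.9856 = 22980574668.632
Southwest: (92−1)·3620.33² = 91·13106789.3089 = 1192717827.1099
Numerator = 65625586047.5825; denominator = Σ(nₕ−1) = 391.
s²ₚ = 65625586047.5825/391 = 167840373.523... → 167840373.5.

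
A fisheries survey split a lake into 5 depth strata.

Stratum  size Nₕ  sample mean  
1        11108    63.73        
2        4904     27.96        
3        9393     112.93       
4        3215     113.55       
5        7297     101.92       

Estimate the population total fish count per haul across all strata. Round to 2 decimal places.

3014553.66

Population total = Σ Nₕ·x̄ₕ (each stratum's size times its mean).
11108·63.73 + 4904·27.96 + 9393·112.93 + 3215·113.55 + 7297·101.92 = 707912.84 + 137115.84 + 1060751.49 + 365063.25 + 743710.24 = 3014553.66.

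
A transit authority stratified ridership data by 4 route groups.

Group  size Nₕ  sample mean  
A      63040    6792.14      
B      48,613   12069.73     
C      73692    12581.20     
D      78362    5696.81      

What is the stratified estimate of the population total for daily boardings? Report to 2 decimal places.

2388469505.71

A: 63040·6792.14 = 428176505.6
B: 48613·12069.73 = 586745784.49
C: 73692·12581.20 = 927133790.4
D: 78362·5696.81 = 446413425.22
τ̂ = Σ Nₕx̄ₕ = 2388469505.71.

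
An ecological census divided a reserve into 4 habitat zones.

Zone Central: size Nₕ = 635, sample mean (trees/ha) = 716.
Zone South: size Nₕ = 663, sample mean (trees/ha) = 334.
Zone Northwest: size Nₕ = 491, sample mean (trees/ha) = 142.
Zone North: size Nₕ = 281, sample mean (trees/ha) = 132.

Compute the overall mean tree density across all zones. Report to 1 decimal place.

N = 635 + 663 + 491 + 281 = 2070.
Weight each subgroup mean by Nₕ/N and sum.
Σ Nₕx̄ₕ = 635·716 + 663·334 + 491·142 + 281·132 = 454660 + 221442 + 69722 + 37092 = 782916.
Divide by N: 782916 / 2070 = 378.220... → 378.2.

378.2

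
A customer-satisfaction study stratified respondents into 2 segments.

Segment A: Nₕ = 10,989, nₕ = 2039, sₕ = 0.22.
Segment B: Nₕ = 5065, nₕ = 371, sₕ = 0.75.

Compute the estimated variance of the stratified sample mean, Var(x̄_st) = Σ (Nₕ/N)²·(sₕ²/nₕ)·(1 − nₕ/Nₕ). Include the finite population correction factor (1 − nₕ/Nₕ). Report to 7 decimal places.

0.0001489

N = 16054; Wₕ = Nₕ/N.
segment A: (10989/16054)²·0.22²/2039·(1 − 2039/10989) = 0.0000090582
segment B: (5065/16054)²·0.75²/371·(1 − 371/5065) = 0.0001398636
Sum = 0.0001489218 → 0.0001489.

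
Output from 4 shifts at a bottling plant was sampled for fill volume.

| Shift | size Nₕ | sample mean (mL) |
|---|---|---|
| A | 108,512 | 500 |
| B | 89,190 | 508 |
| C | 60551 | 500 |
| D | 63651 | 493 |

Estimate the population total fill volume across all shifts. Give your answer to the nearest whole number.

A: 108512·500 = 54256000
B: 89190·508 = 45308520
C: 60551·500 = 30275500
D: 63651·493 = 31379943
τ̂ = Σ Nₕx̄ₕ = 161219963.

161219963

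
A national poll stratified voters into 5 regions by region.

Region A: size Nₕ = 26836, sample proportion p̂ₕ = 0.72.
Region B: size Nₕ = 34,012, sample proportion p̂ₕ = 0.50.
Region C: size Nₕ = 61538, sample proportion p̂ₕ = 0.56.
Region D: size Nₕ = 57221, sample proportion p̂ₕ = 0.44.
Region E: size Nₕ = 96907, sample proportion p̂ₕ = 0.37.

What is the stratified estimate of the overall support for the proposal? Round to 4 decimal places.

Wₕ = Nₕ/N with N = 276514: 0.0971, 0.1230, 0.2225, 0.2069, 0.3505.
p̂_st = 0.0971·0.72 + 0.1230·0.50 + 0.2225·0.56 + 0.2069·0.44 + 0.3505·0.37 ≈ 0.476728... → 0.4767.

0.4767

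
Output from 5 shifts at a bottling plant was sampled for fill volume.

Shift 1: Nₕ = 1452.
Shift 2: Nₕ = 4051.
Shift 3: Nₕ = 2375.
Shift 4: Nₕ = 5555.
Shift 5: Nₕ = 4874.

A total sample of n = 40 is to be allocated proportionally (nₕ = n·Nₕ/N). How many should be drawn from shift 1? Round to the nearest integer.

Share of shift 1 = 1452/18307 = 0.07931.
Allocate 40 × 0.07931 = 3.173... → 3.

3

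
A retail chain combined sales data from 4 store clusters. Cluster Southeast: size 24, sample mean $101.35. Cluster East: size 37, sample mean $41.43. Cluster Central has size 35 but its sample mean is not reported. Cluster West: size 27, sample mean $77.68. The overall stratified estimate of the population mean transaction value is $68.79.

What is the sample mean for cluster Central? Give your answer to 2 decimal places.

68.53

N = 24 + 37 + 35 + 27 = 123.
Overall total = μ·N = 68.79·123 = 8461.17.
Subtract the known strata: 24·101.35 + 37·41.43 + 27·77.68 = 6062.67.
Remaining total for cluster Central: 8461.17 − 6062.67 = 2398.5.
Divide by its size: 2398.5 / 35 = 68.5286... → 68.53.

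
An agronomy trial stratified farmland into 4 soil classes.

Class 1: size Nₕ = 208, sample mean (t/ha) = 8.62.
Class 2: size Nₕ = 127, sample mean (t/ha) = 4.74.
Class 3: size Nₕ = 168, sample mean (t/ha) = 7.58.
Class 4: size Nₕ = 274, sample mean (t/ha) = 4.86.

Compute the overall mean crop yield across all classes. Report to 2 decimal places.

x̄_st = (Σ Nₕx̄ₕ) / (Σ Nₕ) = (208·8.62 + 127·4.74 + 168·7.58 + 274·4.86) / 777
= 5000.02 / 777 = 6.4350... → 6.44.

6.44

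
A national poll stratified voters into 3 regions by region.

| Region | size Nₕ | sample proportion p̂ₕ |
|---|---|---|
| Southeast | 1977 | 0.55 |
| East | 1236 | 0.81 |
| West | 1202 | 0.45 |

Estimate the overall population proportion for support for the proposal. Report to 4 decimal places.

0.5956

Wₕ = Nₕ/N with N = 4415: 0.4478, 0.2800, 0.2723.
p̂_st = 0.4478·0.55 + 0.2800·0.81 + 0.2723·0.45 ≈ 0.595563... → 0.5956.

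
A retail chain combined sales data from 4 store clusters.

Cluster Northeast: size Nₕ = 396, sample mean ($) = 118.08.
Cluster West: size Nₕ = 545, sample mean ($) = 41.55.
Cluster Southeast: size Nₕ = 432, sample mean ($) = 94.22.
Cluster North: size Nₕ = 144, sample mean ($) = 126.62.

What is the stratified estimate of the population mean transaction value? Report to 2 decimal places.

x̄_st = (Σ Nₕx̄ₕ) / (Σ Nₕ) = (396·118.08 + 545·41.55 + 432·94.22 + 144·126.62) / 1517
= 128340.75 / 1517 = 84.6017... → 84.60.

84.60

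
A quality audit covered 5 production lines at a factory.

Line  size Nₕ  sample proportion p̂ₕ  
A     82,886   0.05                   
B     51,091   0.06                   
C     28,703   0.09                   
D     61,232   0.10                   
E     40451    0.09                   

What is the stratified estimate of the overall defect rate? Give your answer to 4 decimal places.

0.0740

Wₕ = Nₕ/N with N = 264363: 0.3135, 0.1933, 0.1086, 0.2316, 0.1530.
p̂_st = 0.3135·0.05 + 0.1933·0.06 + 0.1086·0.09 + 0.2316·0.10 + 0.1530·0.09 ≈ 0.073977... → 0.0740.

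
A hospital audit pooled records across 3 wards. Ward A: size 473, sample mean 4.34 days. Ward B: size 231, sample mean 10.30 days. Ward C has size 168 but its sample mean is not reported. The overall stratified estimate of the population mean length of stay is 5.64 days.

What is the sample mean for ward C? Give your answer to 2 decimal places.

2.89

N = 473 + 231 + 168 = 872.
Overall total = μ·N = 5.64·872 = 4918.08.
Subtract the known strata: 473·4.34 + 231·10.30 = 4432.12.
Remaining total for ward C: 4918.08 − 4432.12 = 485.96.
Divide by its size: 485.96 / 168 = 2.8926... → 2.89.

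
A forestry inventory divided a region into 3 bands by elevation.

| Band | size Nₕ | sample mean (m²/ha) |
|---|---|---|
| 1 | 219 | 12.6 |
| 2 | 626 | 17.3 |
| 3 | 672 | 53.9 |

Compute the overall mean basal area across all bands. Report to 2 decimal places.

32.83

N = 1517; weights Wₕ = Nₕ/N = (0.1444, 0.4127, 0.4430).
x̄_st = Σ Wₕ·x̄ₕ = 0.1444·12.6 + 0.4127·17.3 + 0.4430·53.9 ≈ 32.8345...
→ 32.83.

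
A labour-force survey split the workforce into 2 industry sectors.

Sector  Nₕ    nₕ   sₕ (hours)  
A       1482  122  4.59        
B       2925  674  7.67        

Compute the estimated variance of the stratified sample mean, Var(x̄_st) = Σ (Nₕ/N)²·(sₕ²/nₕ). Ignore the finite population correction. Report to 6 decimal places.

0.057979

N = 4407. Term for each stratum: Wₕ²sₕ²/nₕ.
Var(x̄_st) = 0.019528813 + 0.038450011 = 0.057978824 → 0.057979.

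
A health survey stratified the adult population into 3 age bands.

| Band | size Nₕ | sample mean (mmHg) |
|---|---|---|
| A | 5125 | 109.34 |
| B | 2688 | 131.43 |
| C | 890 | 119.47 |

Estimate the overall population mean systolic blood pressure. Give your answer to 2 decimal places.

N = 5125 + 2688 + 890 = 8703.
Overall mean = Σ (Nₕ/N)·x̄ₕ — weight by population share, not a simple average.
Σ Nₕx̄ₕ = 5125·109.34 + 2688·131.43 + 890·119.47 = 560367.5 + 353283.84 + 106328.3 = 1019979.64.
Divide by N: 1019979.64 / 8703 = 117.1986... → 117.20.

117.20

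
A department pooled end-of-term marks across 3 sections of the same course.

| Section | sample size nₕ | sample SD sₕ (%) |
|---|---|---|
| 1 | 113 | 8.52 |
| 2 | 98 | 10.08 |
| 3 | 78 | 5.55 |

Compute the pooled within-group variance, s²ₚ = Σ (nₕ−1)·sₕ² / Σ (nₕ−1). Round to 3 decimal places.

Degrees of freedom: 112 + 97 + 77 = 286.
Σ(nₕ−1)sₕ² = 112·72.5904 + 97·101.6064 + 77·30.8025 = 20357.7381.
s²ₚ = 20357.7381 / 286 = 71.18090... → 71.181.

71.181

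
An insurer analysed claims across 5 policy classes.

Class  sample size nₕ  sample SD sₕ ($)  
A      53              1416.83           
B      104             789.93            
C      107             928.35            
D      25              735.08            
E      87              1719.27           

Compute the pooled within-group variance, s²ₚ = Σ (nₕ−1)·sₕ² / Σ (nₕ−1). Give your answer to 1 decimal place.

Degrees of freedom: 52 + 103 + 106 + 24 + 86 = 371.
Σ(nₕ−1)sₕ² = 52·2007407.2489 + 103·623989.4049 + 106·861833.7225 + 24·540342.6064 + 86·2955889.3329 = 527185165.4155.
s²ₚ = 527185165.4155 / 371 = 1420984.273... → 1420984.3.

1420984.3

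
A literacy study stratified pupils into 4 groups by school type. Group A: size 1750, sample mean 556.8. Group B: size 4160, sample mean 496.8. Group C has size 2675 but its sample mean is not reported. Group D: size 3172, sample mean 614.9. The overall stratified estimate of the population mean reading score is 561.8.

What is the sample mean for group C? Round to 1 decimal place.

N = 1750 + 4160 + 2675 + 3172 = 11757.
Overall total = μ·N = 561.8·11757 = 6605082.6.
Subtract the known strata: 1750·556.8 + 4160·496.8 + 3172·614.9 = 4991550.8.
Remaining total for group C: 6605082.6 − 4991550.8 = 1613531.8.
Divide by its size: 1613531.8 / 2675 = 603.189... → 603.2.

603.2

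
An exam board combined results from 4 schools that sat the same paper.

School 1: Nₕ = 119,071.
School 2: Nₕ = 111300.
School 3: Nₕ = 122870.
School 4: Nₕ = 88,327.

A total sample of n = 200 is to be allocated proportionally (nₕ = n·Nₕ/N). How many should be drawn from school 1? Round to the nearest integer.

54

N = 119071 + 111300 + 122870 + 88327 = 441568.
n_1 = 200·119071/441568 = 53.931... → 54.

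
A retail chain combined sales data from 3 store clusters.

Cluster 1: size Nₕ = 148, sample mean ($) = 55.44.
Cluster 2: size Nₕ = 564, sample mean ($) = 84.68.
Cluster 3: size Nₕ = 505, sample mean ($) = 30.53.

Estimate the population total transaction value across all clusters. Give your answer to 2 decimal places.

1: 148·55.44 = 8205.12
2: 564·84.68 = 47759.52
3: 505·30.53 = 15417.65
τ̂ = Σ Nₕx̄ₕ = 71382.29.

71382.29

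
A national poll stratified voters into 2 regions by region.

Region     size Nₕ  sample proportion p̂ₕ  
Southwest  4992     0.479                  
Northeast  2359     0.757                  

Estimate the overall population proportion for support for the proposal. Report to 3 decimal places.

N = 4992 + 2359 = 7351.
Overall proportion = Σ (Nₕ/N)·p̂ₕ.
Σ Nₕp̂ₕ = 2391.168 + 1785.763 = 4176.931.
4176.931 / 7351 = 0.56821... → 0.568.

0.568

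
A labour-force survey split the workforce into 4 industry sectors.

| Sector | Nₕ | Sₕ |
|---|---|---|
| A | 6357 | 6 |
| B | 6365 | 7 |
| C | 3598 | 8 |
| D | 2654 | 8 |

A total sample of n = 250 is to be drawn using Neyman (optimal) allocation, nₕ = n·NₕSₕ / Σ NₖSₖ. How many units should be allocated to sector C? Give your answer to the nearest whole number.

54

A: NₕSₕ = 6357·6 = 38142
B: NₕSₕ = 6365·7 = 44555
C: NₕSₕ = 3598·8 = 28784
D: NₕSₕ = 2654·8 = 21232
Σ NₕSₕ = 132713.
n_C = 250·28784/132713 = 54.222... → 54.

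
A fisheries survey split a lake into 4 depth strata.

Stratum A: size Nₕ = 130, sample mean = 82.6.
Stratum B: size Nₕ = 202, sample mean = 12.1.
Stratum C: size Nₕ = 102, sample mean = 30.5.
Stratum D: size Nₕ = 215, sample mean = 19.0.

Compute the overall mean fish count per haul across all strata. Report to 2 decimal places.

x̄_st = (Σ Nₕx̄ₕ) / (Σ Nₕ) = (130·82.6 + 202·12.1 + 102·30.5 + 215·19.0) / 649
= 20378.2 / 649 = 31.3994... → 31.40.

31.40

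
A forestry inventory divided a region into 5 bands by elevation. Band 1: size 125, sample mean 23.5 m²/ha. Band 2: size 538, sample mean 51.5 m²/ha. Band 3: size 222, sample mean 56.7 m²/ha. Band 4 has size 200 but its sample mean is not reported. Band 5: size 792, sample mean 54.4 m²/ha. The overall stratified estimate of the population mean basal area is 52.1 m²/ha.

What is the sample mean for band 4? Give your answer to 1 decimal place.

Σ Nₕx̄ₕ = N·μ, so 200·x̄_4 = 1877·52.1 − (125·23.5 + 538·51.5 + 222·56.7 + 792·54.4).
= 97791.7 − 86316.7 = 11475.
x̄_4 = 11475 / 200 = 57.375 → 57.4.

57.4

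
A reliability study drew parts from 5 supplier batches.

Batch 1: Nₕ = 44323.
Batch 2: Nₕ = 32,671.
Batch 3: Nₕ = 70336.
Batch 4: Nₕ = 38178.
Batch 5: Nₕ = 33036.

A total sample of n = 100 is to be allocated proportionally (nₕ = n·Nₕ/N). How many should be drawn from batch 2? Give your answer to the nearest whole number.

15

Share of batch 2 = 32671/218544 = 0.14949.
Allocate 100 × 0.14949 = 14.949... → 15.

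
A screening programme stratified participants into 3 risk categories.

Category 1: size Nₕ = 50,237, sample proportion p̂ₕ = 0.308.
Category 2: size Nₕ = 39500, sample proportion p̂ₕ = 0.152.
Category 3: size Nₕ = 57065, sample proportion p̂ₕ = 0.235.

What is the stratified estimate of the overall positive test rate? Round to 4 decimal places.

0.2376

N = 50237 + 39500 + 57065 = 146802.
Overall proportion = Σ (Nₕ/N)·p̂ₕ.
Σ Nₕp̂ₕ = 15472.996 + 6004 + 13410.275 = 34887.271.
34887.271 / 146802 = 0.237648... → 0.2376.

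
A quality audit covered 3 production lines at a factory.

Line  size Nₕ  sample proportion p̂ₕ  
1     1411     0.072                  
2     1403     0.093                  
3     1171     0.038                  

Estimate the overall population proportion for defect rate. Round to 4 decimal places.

0.0694

Wₕ = Nₕ/N with N = 3985: 0.3541, 0.3521, 0.2939.
p̂_st = 0.3541·0.072 + 0.3521·0.093 + 0.2939·0.038 ≈ 0.069403... → 0.0694.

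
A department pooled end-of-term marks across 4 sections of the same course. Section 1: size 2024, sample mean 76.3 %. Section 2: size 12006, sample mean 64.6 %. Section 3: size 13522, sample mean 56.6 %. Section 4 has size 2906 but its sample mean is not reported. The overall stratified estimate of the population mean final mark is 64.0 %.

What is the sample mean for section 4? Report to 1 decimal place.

87.4

N = 2024 + 12006 + 13522 + 2906 = 30458.
Overall total = μ·N = 64.0·30458 = 1949312.
Subtract the known strata: 2024·76.3 + 12006·64.6 + 13522·56.6 = 1695364.
Remaining total for section 4: 1949312 − 1695364 = 253948.
Divide by its size: 253948 / 2906 = 87.387... → 87.4.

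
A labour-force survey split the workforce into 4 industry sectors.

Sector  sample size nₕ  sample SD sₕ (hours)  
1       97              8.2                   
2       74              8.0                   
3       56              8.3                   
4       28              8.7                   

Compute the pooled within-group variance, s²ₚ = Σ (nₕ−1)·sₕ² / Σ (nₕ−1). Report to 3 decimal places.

1: (97−1)·8.2² = 96·67.24 = 6455.04
2: (74−1)·8.0² = 73·64 = 4672
3: (56−1)·8.3² = 55·68.89 = 3788.95
4: (28−1)·8.7² = 27·75.69 = 2043.63
Numerator = 16959.62; denominator = Σ(nₕ−1) = 251.
s²ₚ = 16959.62/251 = 67.56821... → 67.568.

67.568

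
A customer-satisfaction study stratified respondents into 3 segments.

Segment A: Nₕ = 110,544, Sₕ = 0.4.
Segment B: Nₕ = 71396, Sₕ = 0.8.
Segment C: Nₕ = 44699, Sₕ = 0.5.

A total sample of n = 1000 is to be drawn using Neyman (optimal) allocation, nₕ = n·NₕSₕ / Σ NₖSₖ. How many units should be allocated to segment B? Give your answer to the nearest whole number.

462

Σ NₕSₕ = 110544·0.4 + 71396·0.8 + 44699·0.5 = 123683.9.
Share for B: 57116.8/123683.9 = 0.46180.
n_B = 1000 × 0.46180 = 461.797... → 462.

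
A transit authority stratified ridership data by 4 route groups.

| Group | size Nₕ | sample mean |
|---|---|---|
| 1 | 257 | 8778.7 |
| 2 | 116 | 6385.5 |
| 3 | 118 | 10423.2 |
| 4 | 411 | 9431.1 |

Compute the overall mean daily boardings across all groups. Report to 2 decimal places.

x̄_st = (Σ Nₕx̄ₕ) / (Σ Nₕ) = (257·8778.7 + 116·6385.5 + 118·10423.2 + 411·9431.1) / 902
= 8102963.6 / 902 = 8983.3299... → 8983.33.

8983.33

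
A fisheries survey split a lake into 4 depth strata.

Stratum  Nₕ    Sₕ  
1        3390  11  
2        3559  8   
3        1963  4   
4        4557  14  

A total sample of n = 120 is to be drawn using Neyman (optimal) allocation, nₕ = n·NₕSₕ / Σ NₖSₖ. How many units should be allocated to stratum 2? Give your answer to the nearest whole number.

1: NₕSₕ = 3390·11 = 37290
2: NₕSₕ = 3559·8 = 28472
3: NₕSₕ = 1963·4 = 7852
4: NₕSₕ = 4557·14 = 63798
Σ NₕSₕ = 137412.
n_2 = 120·28472/137412 = 24.864... → 25.

25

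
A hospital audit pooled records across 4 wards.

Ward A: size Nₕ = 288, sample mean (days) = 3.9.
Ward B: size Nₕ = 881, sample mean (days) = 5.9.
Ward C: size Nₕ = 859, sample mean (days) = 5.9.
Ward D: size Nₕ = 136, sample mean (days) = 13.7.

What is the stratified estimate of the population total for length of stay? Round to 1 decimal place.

13252.4

Population total = Σ Nₕ·x̄ₕ (each stratum's size times its mean).
288·3.9 + 881·5.9 + 859·5.9 + 136·13.7 = 1123.2 + 5197.9 + 5068.1 + 1863.2 = 13252.4.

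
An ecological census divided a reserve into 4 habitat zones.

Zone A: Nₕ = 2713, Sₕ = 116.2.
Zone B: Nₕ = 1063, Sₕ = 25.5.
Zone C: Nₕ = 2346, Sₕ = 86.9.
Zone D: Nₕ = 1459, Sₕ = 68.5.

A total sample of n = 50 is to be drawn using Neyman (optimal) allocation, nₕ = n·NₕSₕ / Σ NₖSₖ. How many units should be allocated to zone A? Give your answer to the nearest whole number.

24

A: NₕSₕ = 2713·116.2 = 315250.6
B: NₕSₕ = 1063·25.5 = 27106.5
C: NₕSₕ = 2346·86.9 = 203867.4
D: NₕSₕ = 1459·68.5 = 99941.5
Σ NₕSₕ = 646166.
n_A = 50·315250.6/646166 = 24.394... → 24.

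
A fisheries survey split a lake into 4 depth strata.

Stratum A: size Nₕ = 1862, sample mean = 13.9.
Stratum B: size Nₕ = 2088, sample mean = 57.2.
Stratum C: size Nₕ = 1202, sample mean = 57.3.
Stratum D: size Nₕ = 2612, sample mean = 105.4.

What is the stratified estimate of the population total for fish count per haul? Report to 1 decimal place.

Population total = Σ Nₕ·x̄ₕ (each stratum's size times its mean).
1862·13.9 + 2088·57.2 + 1202·57.3 + 2612·105.4 = 25881.8 + 119433.6 + 68874.6 + 275304.8 = 489494.8.

489494.8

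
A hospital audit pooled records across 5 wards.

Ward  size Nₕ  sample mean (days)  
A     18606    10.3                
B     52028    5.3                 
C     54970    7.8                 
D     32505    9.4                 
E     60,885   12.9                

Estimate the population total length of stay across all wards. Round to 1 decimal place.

1987119.7

Population total = Σ Nₕ·x̄ₕ (each stratum's size times its mean).
18606·10.3 + 52028·5.3 + 54970·7.8 + 32505·9.4 + 60885·12.9 = 191641.8 + 275748.4 + 428766 + 305547 + 785416.5 = 1987119.7.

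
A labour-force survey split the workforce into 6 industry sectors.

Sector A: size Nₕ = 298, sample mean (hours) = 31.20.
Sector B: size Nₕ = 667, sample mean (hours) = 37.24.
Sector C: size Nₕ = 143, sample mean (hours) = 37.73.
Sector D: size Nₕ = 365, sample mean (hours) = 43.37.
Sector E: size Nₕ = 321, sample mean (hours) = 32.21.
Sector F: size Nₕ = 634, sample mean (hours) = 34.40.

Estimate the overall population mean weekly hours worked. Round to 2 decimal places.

36.04

N = 298 + 667 + 143 + 365 + 321 + 634 = 2428.
Weight each subgroup mean by Nₕ/N and sum.
Σ Nₕx̄ₕ = 298·31.20 + 667·37.24 + 143·37.73 + 365·43.37 + 321·32.21 + 634·34.40 = 9297.6 + 24839.08 + 5395.39 + 15830.05 + 10339.41 + 21809.6 = 87511.13.
Divide by N: 87511.13 / 2428 = 36.0425... → 36.04.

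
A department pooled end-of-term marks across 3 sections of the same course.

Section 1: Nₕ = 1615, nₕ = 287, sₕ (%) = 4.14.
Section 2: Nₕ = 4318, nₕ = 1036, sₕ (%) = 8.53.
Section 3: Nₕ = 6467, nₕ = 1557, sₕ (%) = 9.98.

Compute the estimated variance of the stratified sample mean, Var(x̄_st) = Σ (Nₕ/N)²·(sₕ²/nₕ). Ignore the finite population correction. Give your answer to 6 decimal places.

N = 12400. Term for each stratum: Wₕ²sₕ²/nₕ.
Var(x̄_st) = 0.001013026 + 0.008516482 + 0.017399422 = 0.026928929 → 0.026929.

0.026929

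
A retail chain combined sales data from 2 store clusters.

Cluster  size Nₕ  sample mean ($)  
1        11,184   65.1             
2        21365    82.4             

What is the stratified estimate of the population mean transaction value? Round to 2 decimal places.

76.46

x̄_st = (Σ Nₕx̄ₕ) / (Σ Nₕ) = (11184·65.1 + 21365·82.4) / 32549
= 2488554.4 / 32549 = 76.4556... → 76.46.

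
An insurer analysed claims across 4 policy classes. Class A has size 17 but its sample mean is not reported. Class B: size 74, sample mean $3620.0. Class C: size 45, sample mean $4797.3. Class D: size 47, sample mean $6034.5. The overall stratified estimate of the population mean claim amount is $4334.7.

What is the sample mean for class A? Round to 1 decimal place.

N = 17 + 74 + 45 + 47 = 183.
Overall total = μ·N = 4334.7·183 = 793250.1.
Subtract the known strata: 74·3620.0 + 45·4797.3 + 47·6034.5 = 767380.
Remaining total for class A: 793250.1 − 767380 = 25870.1.
Divide by its size: 25870.1 / 17 = 1521.771... → 1521.8.

1521.8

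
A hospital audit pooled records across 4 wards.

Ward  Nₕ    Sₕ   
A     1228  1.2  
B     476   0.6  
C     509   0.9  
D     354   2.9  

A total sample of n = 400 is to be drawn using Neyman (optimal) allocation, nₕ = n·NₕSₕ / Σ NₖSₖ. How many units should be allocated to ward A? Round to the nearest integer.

Σ NₕSₕ = 1228·1.2 + 476·0.6 + 509·0.9 + 354·2.9 = 3243.9.
Share for A: 1473.6/3243.9 = 0.45427.
n_A = 400 × 0.45427 = 181.707... → 182.

182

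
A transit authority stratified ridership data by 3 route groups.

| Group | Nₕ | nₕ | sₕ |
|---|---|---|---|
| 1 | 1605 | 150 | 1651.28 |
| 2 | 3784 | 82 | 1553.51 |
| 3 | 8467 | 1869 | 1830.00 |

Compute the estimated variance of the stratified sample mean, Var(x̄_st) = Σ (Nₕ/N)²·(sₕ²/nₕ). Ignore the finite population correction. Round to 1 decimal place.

N = 13856. Term for each stratum: Wₕ²sₕ²/nₕ.
Var(x̄_st) = 243.9071 + 2195.0315 + 669.0772 = 3108.0159 → 3108.0.

3108.0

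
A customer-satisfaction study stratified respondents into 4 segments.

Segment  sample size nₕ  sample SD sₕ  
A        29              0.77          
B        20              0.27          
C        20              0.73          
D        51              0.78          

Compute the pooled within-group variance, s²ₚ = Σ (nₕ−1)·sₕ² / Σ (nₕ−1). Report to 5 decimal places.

0.50458

A: (29−1)·0.77² = 28·0.5929 = 16.6012
B: (20−1)·0.27² = 19·0.0729 = 1.3851
C: (20−1)·0.73² = 19·0.5329 = 10.1251
D: (51−1)·0.78² = 50·0.6084 = 30.42
Numerator = 58.5314; denominator = Σ(nₕ−1) = 116.
s²ₚ = 58.5314/116 = 0.5045810... → 0.50458.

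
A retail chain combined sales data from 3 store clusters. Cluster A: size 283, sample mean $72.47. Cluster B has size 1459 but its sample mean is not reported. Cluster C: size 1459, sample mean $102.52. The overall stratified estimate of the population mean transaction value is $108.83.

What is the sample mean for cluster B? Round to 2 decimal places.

122.19

Σ Nₕx̄ₕ = N·μ, so 1459·x̄_B = 3201·108.83 − (283·72.47 + 1459·102.52).
= 348364.83 − 170085.69 = 178279.14.
x̄_B = 178279.14 / 1459 = 122.1927... → 122.19.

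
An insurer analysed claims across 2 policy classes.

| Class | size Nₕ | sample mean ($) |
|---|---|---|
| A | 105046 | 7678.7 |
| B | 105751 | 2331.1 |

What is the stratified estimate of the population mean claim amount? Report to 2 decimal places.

x̄_st = (Σ Nₕx̄ₕ) / (Σ Nₕ) = (105046·7678.7 + 105751·2331.1) / 210797
= 1053132876.3 / 210797 = 4995.9576... → 4995.96.

4995.96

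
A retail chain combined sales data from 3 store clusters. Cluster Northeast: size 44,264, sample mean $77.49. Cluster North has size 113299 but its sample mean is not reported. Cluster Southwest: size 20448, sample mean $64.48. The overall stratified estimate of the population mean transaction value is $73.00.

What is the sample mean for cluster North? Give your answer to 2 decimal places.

Σ Nₕx̄ₕ = N·μ, so 113299·x̄_North = 178011·73.00 − (44264·77.49 + 20448·64.48).
= 12994803 − 4748504.4 = 8246298.6.
x̄_North = 8246298.6 / 113299 = 72.7835... → 72.78.

72.78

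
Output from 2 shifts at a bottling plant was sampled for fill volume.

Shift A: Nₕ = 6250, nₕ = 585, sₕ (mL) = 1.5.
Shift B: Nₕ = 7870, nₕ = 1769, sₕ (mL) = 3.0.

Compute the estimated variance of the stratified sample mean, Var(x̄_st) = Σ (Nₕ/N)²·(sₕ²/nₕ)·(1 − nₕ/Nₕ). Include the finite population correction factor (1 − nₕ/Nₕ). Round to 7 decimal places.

N = 14120; Wₕ = Nₕ/N.
shift A: (6250/14120)²·1.5²/585·(1 − 585/6250) = 0.0006830259
shift B: (7870/14120)²·3.0²/1769·(1 − 1769/7870) = 0.0012252396
Sum = 0.0019082656 → 0.0019083.

0.0019083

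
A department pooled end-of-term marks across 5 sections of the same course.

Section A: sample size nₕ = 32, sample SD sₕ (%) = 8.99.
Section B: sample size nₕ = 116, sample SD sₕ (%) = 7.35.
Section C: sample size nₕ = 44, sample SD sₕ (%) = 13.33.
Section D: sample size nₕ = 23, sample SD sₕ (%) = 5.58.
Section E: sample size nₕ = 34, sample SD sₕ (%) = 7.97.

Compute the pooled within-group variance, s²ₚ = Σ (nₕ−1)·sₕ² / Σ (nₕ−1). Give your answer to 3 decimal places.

Degrees of freedom: 31 + 115 + 43 + 22 + 33 = 244.
Σ(nₕ−1)sₕ² = 31·80.8201 + 115·54.0225 + 43·177.6889 + 22·31.1364 + 33·63.5209 = 19139.8238.
s²ₚ = 19139.8238 / 244 = 78.44190... → 78.442.

78.442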